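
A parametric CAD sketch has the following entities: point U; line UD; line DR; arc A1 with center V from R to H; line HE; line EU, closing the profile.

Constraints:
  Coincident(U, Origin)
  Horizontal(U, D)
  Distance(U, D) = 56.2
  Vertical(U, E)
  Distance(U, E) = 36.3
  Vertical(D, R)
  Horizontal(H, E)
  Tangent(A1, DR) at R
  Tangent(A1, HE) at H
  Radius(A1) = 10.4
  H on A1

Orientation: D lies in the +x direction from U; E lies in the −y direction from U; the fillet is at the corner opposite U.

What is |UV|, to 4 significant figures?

52.62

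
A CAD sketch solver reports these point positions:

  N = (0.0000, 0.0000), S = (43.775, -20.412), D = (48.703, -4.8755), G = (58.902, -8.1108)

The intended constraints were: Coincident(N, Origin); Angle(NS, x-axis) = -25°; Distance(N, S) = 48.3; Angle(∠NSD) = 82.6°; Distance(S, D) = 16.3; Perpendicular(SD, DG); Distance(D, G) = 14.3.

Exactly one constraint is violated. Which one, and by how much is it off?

Distance(D, G) = 14.3 — off by 3.60.

N = (0.00, 0.00) ✓; NS at -25.00° ✓; |NS| = 48.30 ✓; ∠NSD = 82.60° ✓; |SD| = 16.30 ✓; ∠(SD, DG) = 90.00° ✓; |DG| = 10.70 ✗.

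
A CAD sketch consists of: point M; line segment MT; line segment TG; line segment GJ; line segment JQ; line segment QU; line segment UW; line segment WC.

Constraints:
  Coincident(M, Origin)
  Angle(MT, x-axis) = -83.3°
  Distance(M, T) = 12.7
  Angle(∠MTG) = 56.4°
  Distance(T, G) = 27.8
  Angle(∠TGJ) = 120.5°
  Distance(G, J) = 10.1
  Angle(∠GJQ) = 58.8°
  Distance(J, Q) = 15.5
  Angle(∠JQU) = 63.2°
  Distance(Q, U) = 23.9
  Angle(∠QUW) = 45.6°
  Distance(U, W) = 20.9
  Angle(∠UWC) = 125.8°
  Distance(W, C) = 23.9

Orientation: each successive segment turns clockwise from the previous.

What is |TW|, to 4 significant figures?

35.69

M is at the origin; MT runs at -83.3° with length 12.7, so T = (1.482, -12.61). ∠MTG = 56.4° gives TG at 153.1° from the x-axis; with |TG| = 27.8, G = (-23.31, -0.03558). ∠TGJ = 120.5° gives GJ at 93.60° from the x-axis; with |GJ| = 10.1, J = (-23.94, 10.04). ∠GJQ = 58.8° gives JQ at -27.60° from the x-axis; with |JQ| = 15.5, Q = (-10.21, 2.863). ∠JQU = 63.2° gives QU at -144.4° from the x-axis; with |QU| = 23.9, U = (-29.64, -11.05). ∠QUW = 45.6° gives UW at 81.20° from the x-axis; with |UW| = 20.9, W = (-26.44, 9.605). Then |TW| = |W − T| = 35.69.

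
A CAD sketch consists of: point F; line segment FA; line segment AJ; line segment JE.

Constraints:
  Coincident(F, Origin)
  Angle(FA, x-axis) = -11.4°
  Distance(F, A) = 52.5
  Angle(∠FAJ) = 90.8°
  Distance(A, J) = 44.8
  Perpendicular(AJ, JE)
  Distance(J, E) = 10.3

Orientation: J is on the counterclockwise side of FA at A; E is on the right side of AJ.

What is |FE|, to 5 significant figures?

77.566

F is at the origin; FA runs at -11.4° with length 52.5, so A = 52.5·(cos -11.4°, sin -11.4°) = (51.464, -10.377). ∠FAJ = 90.8°, so AJ runs at -11.4° + (180° − 90.8°) = 77.800° from the x-axis; with |AJ| = 44.8, J = A + 44.8·(cos 77.800°, sin 77.800°) = (60.932, 33.411). The perpendicularity gives JE at right angles to AJ; with |JE| = 10.3 on the right of AJ, E = J + 10.3·(0.97742, -0.21132) = (70.999, 31.235). Then |FE| = |E − F| = 77.566.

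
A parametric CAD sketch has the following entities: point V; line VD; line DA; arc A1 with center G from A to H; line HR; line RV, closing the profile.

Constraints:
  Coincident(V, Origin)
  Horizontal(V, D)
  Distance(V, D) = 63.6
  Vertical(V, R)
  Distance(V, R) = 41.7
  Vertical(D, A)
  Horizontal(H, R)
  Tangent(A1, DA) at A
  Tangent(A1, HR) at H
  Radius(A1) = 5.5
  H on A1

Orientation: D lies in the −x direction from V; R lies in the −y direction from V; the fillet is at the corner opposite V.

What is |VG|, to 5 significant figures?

68.455

V is at the origin; V and D share the same y with |VD| = 63.6 and D on the −x side, so D = (-63.600, 0.0000). V and R share the same x with |VR| = 41.7 and R on the −y side, so R = (0.0000, -41.700). The virtual corner opposite V is at (-63.600, -41.700). A1 meets DA tangentially, so GA is at right angles to DA and tangency of A1 to HR means the radius GH is perpendicular to HR, with radius 5.5, so the center G sits 5.5 in from both sides at G = (-58.100, -36.200). Then |VG| = |G − V| = 68.455.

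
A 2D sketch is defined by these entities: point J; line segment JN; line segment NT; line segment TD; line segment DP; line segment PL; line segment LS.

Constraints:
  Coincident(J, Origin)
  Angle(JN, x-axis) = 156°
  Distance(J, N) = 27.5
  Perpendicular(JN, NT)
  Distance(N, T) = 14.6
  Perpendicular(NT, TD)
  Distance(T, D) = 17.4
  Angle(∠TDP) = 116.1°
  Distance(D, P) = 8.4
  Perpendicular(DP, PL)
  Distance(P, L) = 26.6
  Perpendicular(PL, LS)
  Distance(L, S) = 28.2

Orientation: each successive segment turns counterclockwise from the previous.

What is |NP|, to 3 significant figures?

22.2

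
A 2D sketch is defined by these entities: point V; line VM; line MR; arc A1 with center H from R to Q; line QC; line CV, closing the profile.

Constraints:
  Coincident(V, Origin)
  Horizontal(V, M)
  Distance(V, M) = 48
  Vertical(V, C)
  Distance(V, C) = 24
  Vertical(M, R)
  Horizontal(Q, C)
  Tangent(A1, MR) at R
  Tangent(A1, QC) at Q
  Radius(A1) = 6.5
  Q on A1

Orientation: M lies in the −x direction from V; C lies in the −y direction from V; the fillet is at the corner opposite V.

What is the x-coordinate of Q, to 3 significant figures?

-41.5

V is at the origin; V and M share the same y with |VM| = 48.0 and M on the −x side, so M = (-48.0, 0.00). VC is vertical with |VC| = 24.0 and C on the −y side, so C = (0.00, -24.0). The virtual corner opposite V is at (-48.0, -24.0). Since A1 is tangent to MR there, HR ⟂ MR and A1 meets QC tangentially, so HQ is at right angles to QC, with radius 6.5, so the center H sits 6.5 in from both sides at H = (-41.5, -17.5). That places the tangent points at R = (-48.0, -17.5) on MR and Q = (-41.5, -24.0) on QC. So Q.x = -41.5.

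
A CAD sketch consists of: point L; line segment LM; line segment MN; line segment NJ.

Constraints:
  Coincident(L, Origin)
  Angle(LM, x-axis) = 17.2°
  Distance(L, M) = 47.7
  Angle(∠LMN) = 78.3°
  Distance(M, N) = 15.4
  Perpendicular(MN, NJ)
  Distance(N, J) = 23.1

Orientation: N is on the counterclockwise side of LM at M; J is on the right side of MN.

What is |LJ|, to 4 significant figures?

70.04

L is at the origin; LM runs at 17.2° with length 47.7, so M = 47.7·(cos 17.2°, sin 17.2°) = (45.57, 14.11). ∠LMN = 78.3°, so MN runs at 17.2° + (180° − 78.3°) = 118.9° from the x-axis; with |MN| = 15.4, N = M + 15.4·(cos 118.9°, sin 118.9°) = (38.12, 27.59). MN ⟂ NJ; with |NJ| = 23.1 on the right of MN, J = N + 23.1·(0.8755, 0.4833) = (58.35, 38.75). Then |LJ| = |J − L| = 70.04.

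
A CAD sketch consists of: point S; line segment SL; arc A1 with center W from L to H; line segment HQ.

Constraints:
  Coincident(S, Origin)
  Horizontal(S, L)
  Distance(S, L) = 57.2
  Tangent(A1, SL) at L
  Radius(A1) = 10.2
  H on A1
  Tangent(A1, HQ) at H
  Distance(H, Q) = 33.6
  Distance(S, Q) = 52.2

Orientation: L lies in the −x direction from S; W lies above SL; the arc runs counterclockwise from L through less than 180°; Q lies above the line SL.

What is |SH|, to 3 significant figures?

48.1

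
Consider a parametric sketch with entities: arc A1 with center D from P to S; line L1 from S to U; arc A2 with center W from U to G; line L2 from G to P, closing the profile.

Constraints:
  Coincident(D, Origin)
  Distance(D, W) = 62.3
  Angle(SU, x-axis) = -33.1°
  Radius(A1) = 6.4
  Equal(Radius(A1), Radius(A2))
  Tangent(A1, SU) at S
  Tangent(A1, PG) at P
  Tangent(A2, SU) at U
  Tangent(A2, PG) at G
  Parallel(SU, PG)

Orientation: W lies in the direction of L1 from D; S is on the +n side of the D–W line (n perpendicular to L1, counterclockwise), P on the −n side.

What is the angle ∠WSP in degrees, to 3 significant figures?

84.1°

D is at the origin and W lies 62.3 along u from D, so W = 62.3·u = (52.2, -34.0). Tangency of A1 to both parallel lines with radius 6.4 puts S and P at D ± 6.4·n: S = (3.50, 5.36), P = (-3.50, -5.36). Then cos ∠WSP = SW·SP / (|SW||SP|), giving 84.1°.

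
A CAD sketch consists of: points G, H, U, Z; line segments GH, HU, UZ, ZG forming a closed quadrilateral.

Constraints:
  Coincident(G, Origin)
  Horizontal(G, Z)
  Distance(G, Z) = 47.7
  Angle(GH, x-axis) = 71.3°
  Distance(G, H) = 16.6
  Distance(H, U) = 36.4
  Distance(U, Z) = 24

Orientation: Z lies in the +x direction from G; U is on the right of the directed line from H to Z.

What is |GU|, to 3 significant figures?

30.5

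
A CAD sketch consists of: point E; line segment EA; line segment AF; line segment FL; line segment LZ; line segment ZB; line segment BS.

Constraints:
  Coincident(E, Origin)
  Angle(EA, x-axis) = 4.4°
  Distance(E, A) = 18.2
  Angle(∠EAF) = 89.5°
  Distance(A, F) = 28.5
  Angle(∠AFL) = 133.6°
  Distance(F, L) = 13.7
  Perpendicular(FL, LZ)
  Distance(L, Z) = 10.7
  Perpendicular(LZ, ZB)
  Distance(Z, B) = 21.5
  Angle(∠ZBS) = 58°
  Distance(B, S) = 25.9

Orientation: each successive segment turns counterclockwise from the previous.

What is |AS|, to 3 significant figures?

40.9

E is at the origin; EA runs at 4.4° with length 18.2, so A = (18.1, 1.40). ∠EAF = 89.5° gives AF at 94.9° from the x-axis; with |AF| = 28.5, F = (15.7, 29.8). ∠AFL = 133.6° gives FL at 141° from the x-axis; with |FL| = 13.7, L = (5.02, 38.4). FL ⟂ LZ, so LZ runs at -129°; with |LZ| = 10.7, Z = (-1.67, 30.0). LZ ⟂ ZB, so ZB runs at -38.7°; with |ZB| = 21.5, B = (15.1, 16.6). ∠ZBS = 58.0° gives BS at 83.3° from the x-axis; with |BS| = 25.9, S = (18.1, 42.3). Then |AS| = |S − A| = 40.9.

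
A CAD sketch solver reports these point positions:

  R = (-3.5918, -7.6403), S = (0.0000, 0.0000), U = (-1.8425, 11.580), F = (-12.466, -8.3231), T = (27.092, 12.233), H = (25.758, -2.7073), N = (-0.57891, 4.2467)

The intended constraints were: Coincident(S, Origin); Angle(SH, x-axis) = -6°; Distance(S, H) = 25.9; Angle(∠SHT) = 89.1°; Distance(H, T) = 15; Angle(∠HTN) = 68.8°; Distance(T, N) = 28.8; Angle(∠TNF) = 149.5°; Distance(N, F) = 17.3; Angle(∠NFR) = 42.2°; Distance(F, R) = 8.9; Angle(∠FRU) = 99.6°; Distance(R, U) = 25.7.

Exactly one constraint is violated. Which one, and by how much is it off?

Distance(R, U) = 25.7 — off by 6.40.

S = (0.00, 0.00) ✓; SH at -6.000° ✓; |SH| = 25.90 ✓; ∠SHT = 89.10° ✓; |HT| = 15.00 ✓; ∠HTN = 68.80° ✓; |TN| = 28.80 ✓; ∠TNF = 149.5° ✓; |NF| = 17.30 ✓; ∠NFR = 42.20° ✓; |FR| = 8.900 ✓; ∠FRU = 99.60° ✓; |RU| = 19.30 ✗.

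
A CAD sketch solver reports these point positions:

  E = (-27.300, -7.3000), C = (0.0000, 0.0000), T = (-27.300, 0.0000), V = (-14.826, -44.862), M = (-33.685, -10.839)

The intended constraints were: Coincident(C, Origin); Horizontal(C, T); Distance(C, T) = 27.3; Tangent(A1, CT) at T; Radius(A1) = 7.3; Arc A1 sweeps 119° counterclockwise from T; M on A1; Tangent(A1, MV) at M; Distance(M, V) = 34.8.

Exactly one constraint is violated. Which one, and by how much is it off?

Distance(M, V) = 34.8 — off by 4.10.

C = (0.00, 0.00) ✓; C.y = 0.00, T.y = 0.00 ✓; |CT| = 27.30 ✓; ∠(ET, TC) = 90.00° ✓; |ET| = 7.300 ✓; bearing(E→M) − bearing(E→T) = 119.0° ✓; |EM| = 7.300 ✓; ∠(EM, MV) = 90.00° ✓; |MV| = 38.90 ✗.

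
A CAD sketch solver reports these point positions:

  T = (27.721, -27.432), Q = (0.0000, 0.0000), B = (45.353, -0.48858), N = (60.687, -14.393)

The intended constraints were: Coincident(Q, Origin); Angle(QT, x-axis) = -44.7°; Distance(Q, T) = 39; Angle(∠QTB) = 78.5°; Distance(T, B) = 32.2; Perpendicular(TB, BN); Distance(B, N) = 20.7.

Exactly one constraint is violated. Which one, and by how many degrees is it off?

Perpendicular(TB, BN) — off by 9.00°.

Q = (0.00, 0.00) ✓; QT at -44.70° ✓; |QT| = 39.00 ✓; ∠QTB = 78.50° ✓; |TB| = 32.20 ✓; ∠(TB, BN) = 99.00° ✗; |BN| = 20.70 ✓.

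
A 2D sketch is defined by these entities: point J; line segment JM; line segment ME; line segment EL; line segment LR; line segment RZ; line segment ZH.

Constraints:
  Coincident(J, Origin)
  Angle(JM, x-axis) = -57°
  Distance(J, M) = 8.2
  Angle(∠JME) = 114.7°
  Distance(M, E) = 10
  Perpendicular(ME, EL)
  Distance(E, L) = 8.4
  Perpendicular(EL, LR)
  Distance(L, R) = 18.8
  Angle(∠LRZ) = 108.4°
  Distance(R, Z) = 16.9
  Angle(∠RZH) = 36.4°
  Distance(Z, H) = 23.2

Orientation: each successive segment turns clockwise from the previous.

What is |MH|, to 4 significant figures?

7.495

∠LRZ = 108.4° gives RZ at -13.90° from the x-axis; with |RZ| = 16.9, Z = (18.47, 0.9899). ∠RZH = 36.4° gives ZH at -157.5° from the x-axis; with |ZH| = 23.2, H = (-2.961, -7.888). Then |MH| = |H − M| = 7.495.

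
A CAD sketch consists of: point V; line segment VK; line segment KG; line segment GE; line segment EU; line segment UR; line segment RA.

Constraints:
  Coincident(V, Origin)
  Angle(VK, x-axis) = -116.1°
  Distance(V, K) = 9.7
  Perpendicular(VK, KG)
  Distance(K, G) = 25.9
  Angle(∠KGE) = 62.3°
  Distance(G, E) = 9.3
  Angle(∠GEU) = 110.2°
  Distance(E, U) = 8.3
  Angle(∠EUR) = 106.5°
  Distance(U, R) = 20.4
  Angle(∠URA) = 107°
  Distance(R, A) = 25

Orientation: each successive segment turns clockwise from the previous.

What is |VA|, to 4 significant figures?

46.88

∠EUR = 106.5° gives UR at -107.1° from the x-axis; with |UR| = 20.4, R = (-19.11, -15.92). ∠URA = 107.0° gives RA at 179.9° from the x-axis; with |RA| = 25.0, A = (-44.11, -15.87). Then |VA| = |A − V| = 46.88.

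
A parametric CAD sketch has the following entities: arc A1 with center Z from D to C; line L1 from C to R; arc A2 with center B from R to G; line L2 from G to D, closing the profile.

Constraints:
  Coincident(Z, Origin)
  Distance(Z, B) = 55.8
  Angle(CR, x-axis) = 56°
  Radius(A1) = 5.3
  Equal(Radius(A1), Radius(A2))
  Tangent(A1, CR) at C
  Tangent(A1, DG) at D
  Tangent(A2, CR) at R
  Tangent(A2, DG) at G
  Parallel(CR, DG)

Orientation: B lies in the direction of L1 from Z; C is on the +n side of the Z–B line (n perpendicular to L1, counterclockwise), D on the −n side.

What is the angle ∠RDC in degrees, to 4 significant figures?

79.24°

The slot axis is L1's direction at 56.0°, so u = (cos 56.0°, sin 56.0°) = (0.5592, 0.8290) and n = (−sin 56.0°, cos 56.0°) = (-0.8290, 0.5592). Z is at the origin and B lies 55.8 along u from Z, so B = 55.8·u = (31.20, 46.26). Tangency of A1 to both parallel lines with radius 5.3 puts C and D at Z ± 5.3·n: C = (-4.394, 2.964), D = (4.394, -2.964). Equal radii place R and G the same way about B: R = B + 5.3·n = (26.81, 49.22), G = B − 5.3·n = (35.60, 43.30). Then cos ∠RDC = DR·DC / (|DR||DC|), giving 79.24°.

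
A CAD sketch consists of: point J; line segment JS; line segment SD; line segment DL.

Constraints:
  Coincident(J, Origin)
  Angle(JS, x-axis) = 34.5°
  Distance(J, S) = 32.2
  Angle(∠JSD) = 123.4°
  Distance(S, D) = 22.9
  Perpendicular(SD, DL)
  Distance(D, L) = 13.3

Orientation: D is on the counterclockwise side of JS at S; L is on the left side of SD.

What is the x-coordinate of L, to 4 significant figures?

12.80

J is at the origin; JS runs at 34.5° with length 32.2, so S = 32.2·(cos 34.5°, sin 34.5°) = (26.54, 18.24). ∠JSD = 123.4°, so SD runs at 34.5° + (180° − 123.4°) = 91.10° from the x-axis; with |SD| = 22.9, D = S + 22.9·(cos 91.10°, sin 91.10°) = (26.10, 41.13). SD ⟂ DL; with |DL| = 13.3 on the left of SD, L = D + 13.3·(-0.9998, -0.01920) = (12.80, 40.88). So L.x = 12.80.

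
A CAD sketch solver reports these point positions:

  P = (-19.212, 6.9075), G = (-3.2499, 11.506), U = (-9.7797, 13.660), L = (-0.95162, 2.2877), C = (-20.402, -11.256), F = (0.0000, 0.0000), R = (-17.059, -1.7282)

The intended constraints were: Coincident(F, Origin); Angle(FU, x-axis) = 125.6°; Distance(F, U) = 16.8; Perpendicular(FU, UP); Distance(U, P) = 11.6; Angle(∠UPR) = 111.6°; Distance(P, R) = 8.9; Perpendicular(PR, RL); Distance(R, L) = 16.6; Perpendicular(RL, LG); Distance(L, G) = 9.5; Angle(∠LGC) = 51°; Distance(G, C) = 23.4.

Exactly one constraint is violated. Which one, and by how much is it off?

Distance(G, C) = 23.4 — off by 5.10.

F = (0.00, 0.00) ✓; FU at 125.6° ✓; |FU| = 16.80 ✓; ∠(FU, UP) = 90.00° ✓; |UP| = 11.60 ✓; ∠UPR = 111.6° ✓; |PR| = 8.900 ✓; ∠(PR, RL) = 90.00° ✓; |RL| = 16.60 ✓; ∠(RL, LG) = 90.00° ✓; |LG| = 9.500 ✓; ∠LGC = 51.00° ✓; |GC| = 28.50 ✗.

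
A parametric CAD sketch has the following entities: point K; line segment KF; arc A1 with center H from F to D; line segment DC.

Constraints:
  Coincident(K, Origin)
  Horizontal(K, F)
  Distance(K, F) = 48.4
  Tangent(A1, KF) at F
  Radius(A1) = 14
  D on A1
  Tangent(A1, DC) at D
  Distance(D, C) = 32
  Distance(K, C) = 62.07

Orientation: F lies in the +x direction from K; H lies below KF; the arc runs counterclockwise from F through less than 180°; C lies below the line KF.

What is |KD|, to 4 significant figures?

38.18

Checks: K = (0.00, 0.00) ✓; |KF| = 48.40 ✓; |HD| = 14.00 ✓; ∠(HD, DC) = 90.00° ✓; |DC| = 32.00 ✓; |KC| = 62.07 ✓.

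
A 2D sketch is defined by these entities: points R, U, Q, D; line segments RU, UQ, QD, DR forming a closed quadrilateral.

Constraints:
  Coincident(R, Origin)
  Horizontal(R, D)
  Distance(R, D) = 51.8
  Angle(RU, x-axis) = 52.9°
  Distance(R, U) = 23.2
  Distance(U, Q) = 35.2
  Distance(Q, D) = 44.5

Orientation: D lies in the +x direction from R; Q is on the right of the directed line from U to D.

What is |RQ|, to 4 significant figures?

19.56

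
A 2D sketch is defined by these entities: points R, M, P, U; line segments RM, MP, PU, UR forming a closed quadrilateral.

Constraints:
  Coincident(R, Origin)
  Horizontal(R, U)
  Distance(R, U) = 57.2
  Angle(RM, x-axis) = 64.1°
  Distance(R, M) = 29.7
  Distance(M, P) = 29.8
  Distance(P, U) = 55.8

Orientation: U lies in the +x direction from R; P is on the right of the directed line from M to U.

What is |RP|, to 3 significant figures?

1.59

Checks: |MP| = 29.80 ✓; |PU| = 55.80 ✓.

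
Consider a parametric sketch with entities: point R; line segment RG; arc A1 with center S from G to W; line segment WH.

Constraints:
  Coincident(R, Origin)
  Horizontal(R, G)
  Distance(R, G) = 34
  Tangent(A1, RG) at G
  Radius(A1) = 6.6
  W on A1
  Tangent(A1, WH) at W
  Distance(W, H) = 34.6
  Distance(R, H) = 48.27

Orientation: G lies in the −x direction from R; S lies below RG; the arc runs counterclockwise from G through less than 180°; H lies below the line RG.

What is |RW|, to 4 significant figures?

41.08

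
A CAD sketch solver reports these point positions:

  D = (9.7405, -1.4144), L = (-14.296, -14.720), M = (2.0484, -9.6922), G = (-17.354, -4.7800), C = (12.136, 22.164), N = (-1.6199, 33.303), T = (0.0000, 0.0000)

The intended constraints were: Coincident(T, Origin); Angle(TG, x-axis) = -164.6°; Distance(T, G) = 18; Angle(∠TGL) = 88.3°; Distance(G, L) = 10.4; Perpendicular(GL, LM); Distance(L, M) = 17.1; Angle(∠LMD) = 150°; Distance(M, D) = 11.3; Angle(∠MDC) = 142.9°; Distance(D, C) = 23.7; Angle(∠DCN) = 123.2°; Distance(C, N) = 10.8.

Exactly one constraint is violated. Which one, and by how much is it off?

Distance(C, N) = 10.8 — off by 6.90.

T = (0.00, 0.00) ✓; TG at -164.6° ✓; |TG| = 18.00 ✓; ∠TGL = 88.30° ✓; |GL| = 10.40 ✓; ∠(GL, LM) = 90.00° ✓; |LM| = 17.10 ✓; ∠LMD = 150.0° ✓; |MD| = 11.30 ✓; ∠MDC = 142.9° ✓; |DC| = 23.70 ✓; ∠DCN = 123.2° ✓; |CN| = 17.70 ✗.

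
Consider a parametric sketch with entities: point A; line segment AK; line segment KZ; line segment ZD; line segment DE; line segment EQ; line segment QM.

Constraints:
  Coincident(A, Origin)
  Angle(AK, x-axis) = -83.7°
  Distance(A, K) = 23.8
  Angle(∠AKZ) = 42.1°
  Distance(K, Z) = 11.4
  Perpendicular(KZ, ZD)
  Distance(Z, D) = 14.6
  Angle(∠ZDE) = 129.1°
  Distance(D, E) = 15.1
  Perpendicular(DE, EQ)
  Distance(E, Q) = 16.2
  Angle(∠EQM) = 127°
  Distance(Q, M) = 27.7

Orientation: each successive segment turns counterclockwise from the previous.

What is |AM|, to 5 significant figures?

37.990

A is at the origin; AK runs at -83.7° with length 23.8, so K = (2.6117, -23.656). ∠AKZ = 42.1° gives KZ at 54.200° from the x-axis; with |KZ| = 11.4, Z = (9.2802, -14.410). KZ is perpendicular to ZD, so ZD runs at 144.20°; with |ZD| = 14.6, D = (-2.5613, -5.8698). ∠ZDE = 129.1° gives DE at -164.90° from the x-axis; with |DE| = 15.1, E = (-17.140, -9.8034). DE is perpendicular to EQ, so EQ runs at -74.900°; with |EQ| = 16.2, Q = (-12.920, -25.444). ∠EQM = 127.0° gives QM at -21.900° from the x-axis; with |QM| = 27.7, M = (12.781, -35.776). Then |AM| = |M − A| = 37.990.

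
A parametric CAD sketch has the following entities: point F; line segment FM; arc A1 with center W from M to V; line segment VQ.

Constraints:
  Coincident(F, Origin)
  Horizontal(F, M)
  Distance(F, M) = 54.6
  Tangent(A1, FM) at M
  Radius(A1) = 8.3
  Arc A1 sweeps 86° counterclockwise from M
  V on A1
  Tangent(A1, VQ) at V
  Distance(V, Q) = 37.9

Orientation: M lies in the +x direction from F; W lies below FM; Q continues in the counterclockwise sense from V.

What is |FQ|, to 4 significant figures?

63.09

F is at the origin; FM is horizontal with |FM| = 54.6 and M on the +x side, so M = (54.60, 0.000). Since A1 is tangent to FM there, WM ⟂ FM, so W = M + (0, -8.3) = (54.60, -8.300). On A1, M sits at bearing 90° from W; an 86° counterclockwise sweep puts V at bearing 176°, so V = W + 8.3·(cos 176°, sin 176°) = (46.32, -7.721). Tangency of A1 to VQ means the radius WV is perpendicular to VQ, so VQ runs along (−sin 176°, cos 176°); with |VQ| = 37.9, Q = (43.68, -45.53). Then |FQ| = |Q − F| = 63.09.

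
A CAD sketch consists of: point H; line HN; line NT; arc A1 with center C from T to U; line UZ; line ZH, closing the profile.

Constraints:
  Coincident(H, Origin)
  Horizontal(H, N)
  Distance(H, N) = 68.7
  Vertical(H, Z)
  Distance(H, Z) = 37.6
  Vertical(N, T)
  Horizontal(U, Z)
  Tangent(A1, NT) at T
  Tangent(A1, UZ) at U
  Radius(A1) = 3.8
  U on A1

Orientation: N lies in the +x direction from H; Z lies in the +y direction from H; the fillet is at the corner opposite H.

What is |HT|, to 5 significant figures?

76.565

The virtual corner opposite H is at (68.700, 37.600). The tangent condition forces CT to be normal to NT and the tangent condition forces CU to be normal to UZ, with radius 3.8, so the center C sits 3.8 in from both sides at C = (64.900, 33.800). That places the tangent points at T = (68.700, 33.800) on NT and U = (64.900, 37.600) on UZ. Then |HT| = |T − H| = 76.565.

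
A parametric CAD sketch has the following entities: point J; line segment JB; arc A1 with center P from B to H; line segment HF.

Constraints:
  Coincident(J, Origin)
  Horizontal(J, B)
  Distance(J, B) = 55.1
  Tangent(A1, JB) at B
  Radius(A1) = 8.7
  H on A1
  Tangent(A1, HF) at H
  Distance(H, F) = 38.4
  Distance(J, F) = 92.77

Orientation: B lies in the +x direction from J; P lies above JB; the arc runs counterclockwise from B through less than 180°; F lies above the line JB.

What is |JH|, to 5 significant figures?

61.617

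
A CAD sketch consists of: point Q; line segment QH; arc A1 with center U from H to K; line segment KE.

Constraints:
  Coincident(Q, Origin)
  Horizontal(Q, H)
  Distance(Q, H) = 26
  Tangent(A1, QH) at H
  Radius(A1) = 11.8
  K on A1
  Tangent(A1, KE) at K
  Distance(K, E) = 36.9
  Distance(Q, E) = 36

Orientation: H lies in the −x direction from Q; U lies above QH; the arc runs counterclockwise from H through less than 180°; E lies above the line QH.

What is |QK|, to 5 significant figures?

17.039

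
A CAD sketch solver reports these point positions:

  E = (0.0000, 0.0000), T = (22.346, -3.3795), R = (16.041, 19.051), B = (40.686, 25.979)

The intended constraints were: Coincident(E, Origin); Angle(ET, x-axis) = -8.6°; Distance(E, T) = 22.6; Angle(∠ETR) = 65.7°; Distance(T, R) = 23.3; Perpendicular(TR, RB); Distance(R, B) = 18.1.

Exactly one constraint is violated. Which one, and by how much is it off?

Distance(R, B) = 18.1 — off by 7.50.

E = (0.00, 0.00) ✓; ET at -8.600° ✓; |ET| = 22.60 ✓; ∠ETR = 65.70° ✓; |TR| = 23.30 ✓; ∠(TR, RB) = 90.00° ✓; |RB| = 25.60 ✗.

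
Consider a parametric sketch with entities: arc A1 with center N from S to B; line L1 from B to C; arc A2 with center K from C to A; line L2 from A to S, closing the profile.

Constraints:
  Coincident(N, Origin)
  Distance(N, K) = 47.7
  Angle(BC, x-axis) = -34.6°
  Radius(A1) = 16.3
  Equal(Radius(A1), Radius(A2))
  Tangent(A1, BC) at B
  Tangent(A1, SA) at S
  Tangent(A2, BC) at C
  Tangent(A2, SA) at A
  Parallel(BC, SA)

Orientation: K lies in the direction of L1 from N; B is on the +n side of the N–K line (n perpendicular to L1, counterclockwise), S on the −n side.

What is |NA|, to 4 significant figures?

50.41

The slot axis is L1's direction at -34.6°, so u = (cos -34.6°, sin -34.6°) = (0.8231, -0.5678) and n = (−sin -34.6°, cos -34.6°) = (0.5678, 0.8231). N is at the origin and K lies 47.7 along u from N, so K = 47.7·u = (39.26, -27.09). Tangency of A1 to both parallel lines with radius 16.3 puts B and S at N ± 16.3·n: B = (9.256, 13.42), S = (-9.256, -13.42). Equal radii place C and A the same way about K: C = K + 16.3·n = (48.52, -13.67), A = K − 16.3·n = (30.01, -40.50). Then |NA| = |A − N| = 50.41.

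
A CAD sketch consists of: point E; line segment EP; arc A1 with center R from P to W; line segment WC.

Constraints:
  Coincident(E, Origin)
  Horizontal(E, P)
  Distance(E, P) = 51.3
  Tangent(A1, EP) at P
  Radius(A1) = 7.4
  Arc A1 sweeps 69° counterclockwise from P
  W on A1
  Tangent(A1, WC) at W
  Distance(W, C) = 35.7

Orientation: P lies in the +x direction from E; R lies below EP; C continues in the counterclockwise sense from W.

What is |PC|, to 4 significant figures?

42.87

E is at the origin; EP is horizontal with |EP| = 51.3 and P on the +x side, so P = (51.30, 0.000). Since A1 is tangent to EP there, RP ⟂ EP, so R = P + (0, -7.4) = (51.30, -7.400). On A1, P sits at bearing 90° from R; a 69° counterclockwise sweep puts W at bearing 159°, so W = R + 7.4·(cos 159°, sin 159°) = (44.39, -4.748). The tangent condition forces RW to be normal to WC, so WC runs along (−sin 159°, cos 159°); with |WC| = 35.7, C = (31.60, -38.08). Then |PC| = |C − P| = 42.87.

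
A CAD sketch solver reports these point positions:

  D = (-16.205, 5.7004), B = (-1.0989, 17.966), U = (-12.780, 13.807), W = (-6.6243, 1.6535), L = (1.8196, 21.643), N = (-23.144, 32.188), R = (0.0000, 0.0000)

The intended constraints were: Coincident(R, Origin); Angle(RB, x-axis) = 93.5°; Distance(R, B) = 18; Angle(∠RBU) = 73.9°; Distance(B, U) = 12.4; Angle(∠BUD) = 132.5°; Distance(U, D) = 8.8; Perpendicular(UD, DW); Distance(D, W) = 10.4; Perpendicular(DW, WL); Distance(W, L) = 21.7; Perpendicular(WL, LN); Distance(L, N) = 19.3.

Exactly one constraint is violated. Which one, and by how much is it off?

Distance(L, N) = 19.3 — off by 7.80.

R = (0.00, 0.00) ✓; RB at 93.50° ✓; |RB| = 18.00 ✓; ∠RBU = 73.90° ✓; |BU| = 12.40 ✓; ∠BUD = 132.5° ✓; |UD| = 8.800 ✓; ∠(UD, DW) = 90.00° ✓; |DW| = 10.40 ✓; ∠(DW, WL) = 90.00° ✓; |WL| = 21.70 ✓; ∠(WL, LN) = 90.00° ✓; |LN| = 27.10 ✗.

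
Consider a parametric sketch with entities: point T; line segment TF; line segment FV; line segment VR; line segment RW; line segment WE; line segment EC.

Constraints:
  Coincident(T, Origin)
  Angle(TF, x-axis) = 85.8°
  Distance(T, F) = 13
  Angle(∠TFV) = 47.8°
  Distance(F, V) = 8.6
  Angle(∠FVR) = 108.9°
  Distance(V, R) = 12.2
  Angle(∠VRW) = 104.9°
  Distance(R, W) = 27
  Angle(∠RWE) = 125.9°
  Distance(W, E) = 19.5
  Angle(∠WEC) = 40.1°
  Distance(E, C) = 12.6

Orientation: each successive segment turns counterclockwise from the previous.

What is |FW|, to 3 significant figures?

28.3

T is at the origin; TF runs at 85.8° with length 13.0, so F = (0.952, 13.0). ∠TFV = 47.8° gives FV at -142° from the x-axis; with |FV| = 8.6, V = (-5.82, 7.67). ∠FVR = 108.9° gives VR at -70.9° from the x-axis; with |VR| = 12.2, R = (-1.83, -3.86). ∠VRW = 104.9° gives RW at 4.20° from the x-axis; with |RW| = 27.0, W = (25.1, -1.88). Then |FW| = |W − F| = 28.3.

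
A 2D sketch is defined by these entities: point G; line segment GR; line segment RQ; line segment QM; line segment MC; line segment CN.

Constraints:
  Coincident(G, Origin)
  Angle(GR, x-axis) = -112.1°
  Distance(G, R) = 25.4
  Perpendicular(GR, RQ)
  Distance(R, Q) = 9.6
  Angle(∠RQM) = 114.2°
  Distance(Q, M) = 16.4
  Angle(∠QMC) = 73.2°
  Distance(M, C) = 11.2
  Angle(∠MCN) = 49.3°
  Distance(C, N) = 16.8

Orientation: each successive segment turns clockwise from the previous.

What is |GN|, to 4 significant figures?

27.19

G is at the origin; GR runs at -112.1° with length 25.4, so R = (-9.556, -23.53). GR is perpendicular to RQ, so RQ runs at 157.9°; with |RQ| = 9.6, Q = (-18.45, -19.92). ∠RQM = 114.2° gives QM at 92.10° from the x-axis; with |QM| = 16.4, M = (-19.05, -3.533). ∠QMC = 73.2° gives MC at -14.70° from the x-axis; with |MC| = 11.2, C = (-8.218, -6.375). ∠MCN = 49.3° gives CN at -145.4° from the x-axis; with |CN| = 16.8, N = (-22.05, -15.91). Then |GN| = |N − G| = 27.19.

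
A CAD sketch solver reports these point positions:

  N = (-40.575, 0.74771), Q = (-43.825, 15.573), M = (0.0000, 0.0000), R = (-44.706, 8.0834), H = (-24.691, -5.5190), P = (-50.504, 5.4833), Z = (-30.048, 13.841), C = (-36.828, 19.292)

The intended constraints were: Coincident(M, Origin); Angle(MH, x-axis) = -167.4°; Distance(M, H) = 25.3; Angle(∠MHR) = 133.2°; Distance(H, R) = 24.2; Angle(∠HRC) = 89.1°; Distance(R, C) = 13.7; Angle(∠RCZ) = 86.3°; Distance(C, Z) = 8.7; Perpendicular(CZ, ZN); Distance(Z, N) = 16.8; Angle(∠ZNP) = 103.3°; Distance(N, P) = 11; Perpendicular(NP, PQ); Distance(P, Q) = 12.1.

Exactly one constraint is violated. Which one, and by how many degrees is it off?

Perpendicular(NP, PQ) — off by 8.00°.

M = (0.00, 0.00) ✓; MH at -167.4° ✓; |MH| = 25.30 ✓; ∠MHR = 133.2° ✓; |HR| = 24.20 ✓; ∠HRC = 89.10° ✓; |RC| = 13.70 ✓; ∠RCZ = 86.30° ✓; |CZ| = 8.700 ✓; ∠(CZ, ZN) = 90.00° ✓; |ZN| = 16.80 ✓; ∠ZNP = 103.3° ✓; |NP| = 11.00 ✓; ∠(NP, PQ) = 98.00° ✗; |PQ| = 12.10 ✓.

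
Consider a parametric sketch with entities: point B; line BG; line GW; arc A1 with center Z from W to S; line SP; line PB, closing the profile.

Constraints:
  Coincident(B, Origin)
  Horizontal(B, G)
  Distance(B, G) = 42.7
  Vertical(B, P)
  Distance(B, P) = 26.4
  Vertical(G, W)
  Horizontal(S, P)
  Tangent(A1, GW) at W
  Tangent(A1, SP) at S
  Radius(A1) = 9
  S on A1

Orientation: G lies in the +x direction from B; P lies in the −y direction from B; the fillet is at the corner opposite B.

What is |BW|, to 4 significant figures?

46.11

B is at the origin; B and G share the same y with |BG| = 42.7 and G on the +x side, so G = (42.70, 0.000). BP is vertical with |BP| = 26.4 and P on the −y side, so P = (0.000, -26.40). The virtual corner opposite B is at (42.70, -26.40). A1 meets GW tangentially, so ZW is at right angles to GW and A1 meets SP tangentially, so ZS is at right angles to SP, with radius 9.0, so the center Z sits 9.0 in from both sides at Z = (33.70, -17.40). That places the tangent points at W = (42.70, -17.40) on GW and S = (33.70, -26.40) on SP. Then |BW| = |W − B| = 46.11.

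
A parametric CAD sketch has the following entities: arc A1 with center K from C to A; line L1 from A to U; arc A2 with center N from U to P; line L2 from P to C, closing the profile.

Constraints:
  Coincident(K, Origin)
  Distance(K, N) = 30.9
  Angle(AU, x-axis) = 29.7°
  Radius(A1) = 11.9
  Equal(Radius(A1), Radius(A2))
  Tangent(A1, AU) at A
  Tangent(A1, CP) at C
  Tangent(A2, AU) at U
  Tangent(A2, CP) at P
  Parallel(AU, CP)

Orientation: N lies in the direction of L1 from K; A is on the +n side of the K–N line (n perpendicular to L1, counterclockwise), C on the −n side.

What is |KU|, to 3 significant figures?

33.1

The slot axis is L1's direction at 29.7°, so u = (cos 29.7°, sin 29.7°) = (0.869, 0.495) and n = (−sin 29.7°, cos 29.7°) = (-0.495, 0.869). K is at the origin and N lies 30.9 along u from K, so N = 30.9·u = (26.8, 15.3). Tangency of A1 to both parallel lines with radius 11.9 puts A and C at K ± 11.9·n: A = (-5.90, 10.3), C = (5.90, -10.3). Equal radii place U and P the same way about N: U = N + 11.9·n = (20.9, 25.6), P = N − 11.9·n = (32.7, 4.97). Then |KU| = |U − K| = 33.1.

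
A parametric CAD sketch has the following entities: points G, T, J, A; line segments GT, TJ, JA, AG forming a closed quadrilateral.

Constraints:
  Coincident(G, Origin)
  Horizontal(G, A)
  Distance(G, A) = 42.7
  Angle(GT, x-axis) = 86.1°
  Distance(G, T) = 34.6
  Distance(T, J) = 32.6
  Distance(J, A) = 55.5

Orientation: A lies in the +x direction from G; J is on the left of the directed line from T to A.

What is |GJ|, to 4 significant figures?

60.90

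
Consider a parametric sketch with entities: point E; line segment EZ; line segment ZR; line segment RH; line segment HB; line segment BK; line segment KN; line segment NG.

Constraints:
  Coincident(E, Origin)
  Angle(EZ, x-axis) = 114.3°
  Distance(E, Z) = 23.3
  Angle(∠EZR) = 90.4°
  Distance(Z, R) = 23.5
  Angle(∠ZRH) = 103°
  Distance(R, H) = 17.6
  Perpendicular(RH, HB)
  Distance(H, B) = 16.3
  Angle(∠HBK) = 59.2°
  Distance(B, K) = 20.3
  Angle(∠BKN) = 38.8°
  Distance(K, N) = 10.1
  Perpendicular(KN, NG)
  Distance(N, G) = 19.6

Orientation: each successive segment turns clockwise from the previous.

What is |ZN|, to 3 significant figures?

24.0

E is at the origin; EZ runs at 114.3° with length 23.3, so Z = (-9.59, 21.2). ∠EZR = 90.4° gives ZR at 24.7° from the x-axis; with |ZR| = 23.5, R = (11.8, 31.1). ∠ZRH = 103.0° gives RH at -52.3° from the x-axis; with |RH| = 17.6, H = (22.5, 17.1). RH ⟂ HB, so HB runs at -142°; with |HB| = 16.3, B = (9.63, 7.16). ∠HBK = 59.2° gives BK at 96.9° from the x-axis; with |BK| = 20.3, K = (7.19, 27.3). ∠BKN = 38.8° gives KN at -44.3° from the x-axis; with |KN| = 10.1, N = (14.4, 20.3). Then |ZN| = |N − Z| = 24.0.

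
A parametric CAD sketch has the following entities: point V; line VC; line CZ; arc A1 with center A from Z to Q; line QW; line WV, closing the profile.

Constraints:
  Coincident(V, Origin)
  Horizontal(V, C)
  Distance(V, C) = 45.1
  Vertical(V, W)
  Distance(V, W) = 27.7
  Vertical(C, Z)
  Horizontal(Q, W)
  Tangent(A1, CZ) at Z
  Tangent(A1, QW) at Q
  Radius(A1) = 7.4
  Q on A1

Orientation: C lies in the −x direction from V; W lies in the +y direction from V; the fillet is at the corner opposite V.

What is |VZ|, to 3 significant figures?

49.5

V is at the origin; VC is horizontal with |VC| = 45.1 and C on the −x side, so C = (-45.1, 0.00). V and W share the same x with |VW| = 27.7 and W on the +y side, so W = (0.00, 27.7). The virtual corner opposite V is at (-45.1, 27.7). Since A1 is tangent to CZ there, AZ ⟂ CZ and since A1 is tangent to QW there, AQ ⟂ QW, with radius 7.4, so the center A sits 7.4 in from both sides at A = (-37.7, 20.3). That places the tangent points at Z = (-45.1, 20.3) on CZ and Q = (-37.7, 27.7) on QW. Then |VZ| = |Z − V| = 49.5.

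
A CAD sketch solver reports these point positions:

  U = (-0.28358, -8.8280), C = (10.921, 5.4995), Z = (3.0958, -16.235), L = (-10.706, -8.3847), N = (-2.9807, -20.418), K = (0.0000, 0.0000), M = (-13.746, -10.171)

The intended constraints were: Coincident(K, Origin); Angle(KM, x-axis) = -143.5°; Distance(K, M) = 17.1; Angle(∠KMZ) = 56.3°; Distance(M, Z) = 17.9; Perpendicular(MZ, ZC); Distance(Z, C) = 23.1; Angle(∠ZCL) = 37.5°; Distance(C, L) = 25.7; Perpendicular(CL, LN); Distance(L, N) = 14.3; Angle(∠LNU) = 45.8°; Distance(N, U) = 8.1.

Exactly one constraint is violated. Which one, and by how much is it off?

Distance(N, U) = 8.1 — off by 3.80.

K = (0.00, 0.00) ✓; KM at -143.5° ✓; |KM| = 17.10 ✓; ∠KMZ = 56.30° ✓; |MZ| = 17.90 ✓; ∠(MZ, ZC) = 90.00° ✓; |ZC| = 23.10 ✓; ∠ZCL = 37.50° ✓; |CL| = 25.70 ✓; ∠(CL, LN) = 90.00° ✓; |LN| = 14.30 ✓; ∠LNU = 45.80° ✓; |NU| = 11.90 ✗.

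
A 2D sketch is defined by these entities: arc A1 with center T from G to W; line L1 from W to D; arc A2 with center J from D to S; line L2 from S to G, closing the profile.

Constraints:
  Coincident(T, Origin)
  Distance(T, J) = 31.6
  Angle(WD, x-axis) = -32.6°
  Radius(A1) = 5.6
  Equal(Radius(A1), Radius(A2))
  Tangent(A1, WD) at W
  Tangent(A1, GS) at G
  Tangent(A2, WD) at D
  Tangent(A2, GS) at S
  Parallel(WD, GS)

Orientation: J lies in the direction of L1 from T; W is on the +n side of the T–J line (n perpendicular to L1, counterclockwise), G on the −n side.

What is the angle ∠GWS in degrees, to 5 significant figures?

70.484°

Tangency of A1 to both parallel lines with radius 5.6 puts W and G at T ± 5.6·n: W = (3.0171, 4.7177), G = (-3.0171, -4.7177). Equal radii place D and S the same way about J: D = J + 5.6·n = (29.639, -12.307), S = J − 5.6·n = (23.604, -21.743). Then cos ∠GWS = WG·WS / (|WG||WS|), giving 70.484°.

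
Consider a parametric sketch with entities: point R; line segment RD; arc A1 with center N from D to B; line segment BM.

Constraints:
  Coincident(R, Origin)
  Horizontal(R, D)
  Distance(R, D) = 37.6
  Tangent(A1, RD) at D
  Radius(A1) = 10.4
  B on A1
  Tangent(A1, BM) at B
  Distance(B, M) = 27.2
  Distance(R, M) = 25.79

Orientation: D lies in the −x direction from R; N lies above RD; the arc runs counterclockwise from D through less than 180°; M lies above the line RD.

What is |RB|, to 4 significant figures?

30.19

R is at the origin; R and D share the same y with |RD| = 37.6 and D on the −x side, so D = (-37.60, 0.000). The tangent condition forces ND to be normal to RD, so N = D + (0, 10.4) = (-37.60, 10.40). Since NB ⟂ BM (tangency), |NM| = √(10.4² + 27.2²) = 29.12 regardless of where B sits on A1. So M lies on both circle(R, 25.79) and circle(N, 29.12); the above-RD intersection is M = (-11.41, 23.13). B is the foot of the tangent from M: B = (-30.01, 3.287).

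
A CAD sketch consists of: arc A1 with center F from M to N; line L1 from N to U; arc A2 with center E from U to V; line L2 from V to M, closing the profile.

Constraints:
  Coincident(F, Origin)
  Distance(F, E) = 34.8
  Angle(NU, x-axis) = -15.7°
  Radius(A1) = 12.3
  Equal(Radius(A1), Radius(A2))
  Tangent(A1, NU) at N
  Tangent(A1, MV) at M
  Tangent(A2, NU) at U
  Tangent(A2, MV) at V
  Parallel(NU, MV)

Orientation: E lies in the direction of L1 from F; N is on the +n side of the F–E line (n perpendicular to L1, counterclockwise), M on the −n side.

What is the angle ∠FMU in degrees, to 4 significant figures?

54.74°

The slot axis is L1's direction at -15.7°, so u = (cos -15.7°, sin -15.7°) = (0.9627, -0.2706) and n = (−sin -15.7°, cos -15.7°) = (0.2706, 0.9627). F is at the origin and E lies 34.8 along u from F, so E = 34.8·u = (33.50, -9.417). Tangency of A1 to both parallel lines with radius 12.3 puts N and M at F ± 12.3·n: N = (3.328, 11.84), M = (-3.328, -11.84). Equal radii place U and V the same way about E: U = E + 12.3·n = (36.83, 2.424), V = E − 12.3·n = (30.17, -21.26). Then cos ∠FMU = MF·MU / (|MF||MU|), giving 54.74°.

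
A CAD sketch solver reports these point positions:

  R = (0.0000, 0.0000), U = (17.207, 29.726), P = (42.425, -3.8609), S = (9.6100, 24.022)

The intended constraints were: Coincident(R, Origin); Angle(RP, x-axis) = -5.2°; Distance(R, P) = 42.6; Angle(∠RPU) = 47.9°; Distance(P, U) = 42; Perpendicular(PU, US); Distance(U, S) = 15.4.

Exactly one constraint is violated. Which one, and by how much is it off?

Distance(U, S) = 15.4 — off by 5.90.

R = (0.00, 0.00) ✓; RP at -5.200° ✓; |RP| = 42.60 ✓; ∠RPU = 47.90° ✓; |PU| = 42.00 ✓; ∠(PU, US) = 90.00° ✓; |US| = 9.500 ✗.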